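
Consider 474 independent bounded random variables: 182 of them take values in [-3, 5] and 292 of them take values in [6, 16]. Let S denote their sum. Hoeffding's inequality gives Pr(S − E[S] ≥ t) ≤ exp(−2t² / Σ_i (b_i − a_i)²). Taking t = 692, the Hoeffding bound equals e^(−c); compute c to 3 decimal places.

23.446

Σ(b_i − a_i)² = 182·8² + 292·10² = 40848.
c = 2t² / 40848 = 2·692² / 40848 = 23.4461.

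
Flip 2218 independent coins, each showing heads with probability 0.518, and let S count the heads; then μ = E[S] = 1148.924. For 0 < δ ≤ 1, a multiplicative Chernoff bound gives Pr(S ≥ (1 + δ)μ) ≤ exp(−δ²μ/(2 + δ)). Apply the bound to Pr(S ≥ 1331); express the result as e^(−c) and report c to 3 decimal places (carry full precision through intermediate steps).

Write 1331 = (1 + δ)μ, so δ = 1331/1148.924 − 1 = 0.1584752…
Then the exponent is δ²μ/(2 + δ) = (1331 − μ)² / (μ·(2 + δ)) = 13.368018.

13.368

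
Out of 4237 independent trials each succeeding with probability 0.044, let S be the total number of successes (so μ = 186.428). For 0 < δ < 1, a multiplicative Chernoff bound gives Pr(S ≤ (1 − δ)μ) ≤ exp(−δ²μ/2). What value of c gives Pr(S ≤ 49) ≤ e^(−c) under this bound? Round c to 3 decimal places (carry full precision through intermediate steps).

50.653

Write 49 = (1 − δ)μ, so δ = 1 − 49/186.428 = 0.7371639…
Then the exponent is δ²μ/2 = (μ − 49)²/(2μ) = 50.653483.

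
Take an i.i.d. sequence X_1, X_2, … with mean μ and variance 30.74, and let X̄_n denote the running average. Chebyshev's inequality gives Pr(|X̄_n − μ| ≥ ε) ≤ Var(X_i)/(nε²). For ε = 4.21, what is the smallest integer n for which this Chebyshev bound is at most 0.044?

Require 30.74/(n·4.21²) ≤ 0.044, i.e. n ≥ 30.74/(0.044·4.21²) = 39.417.
The smallest integer n is 40.

40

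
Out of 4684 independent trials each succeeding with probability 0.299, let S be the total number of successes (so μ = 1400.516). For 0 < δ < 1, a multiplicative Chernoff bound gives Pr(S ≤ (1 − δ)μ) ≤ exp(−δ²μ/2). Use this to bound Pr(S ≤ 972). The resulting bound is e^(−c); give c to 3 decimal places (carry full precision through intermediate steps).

Write 972 = (1 − δ)μ, so δ = 1 − 972/1400.516 = 0.3059701…
Then the exponent is δ²μ/2 = (μ − 972)²/(2μ) = 65.556539.

65.557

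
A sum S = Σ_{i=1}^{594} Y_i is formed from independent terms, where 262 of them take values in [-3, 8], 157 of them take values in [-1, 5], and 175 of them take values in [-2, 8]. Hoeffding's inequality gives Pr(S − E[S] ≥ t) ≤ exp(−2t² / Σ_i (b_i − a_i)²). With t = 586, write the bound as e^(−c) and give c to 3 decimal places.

12.520

Σ(b_i − a_i)² = 262·11² + 157·6² + 175·10² = 54854.
c = 2t² / 54854 = 2·586² / 54854 = 12.5204.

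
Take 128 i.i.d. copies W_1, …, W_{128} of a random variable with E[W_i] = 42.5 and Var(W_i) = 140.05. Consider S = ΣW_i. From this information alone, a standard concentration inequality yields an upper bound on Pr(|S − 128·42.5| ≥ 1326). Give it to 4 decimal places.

0.0102

With mean and variance of each term known, Chebyshev's inequality bounds the deviation of the sum (or sample mean).
Var(S) = n·Var(W_i) = 128·140.05 = 17926.4.
Chebyshev: Pr(|S − 128·42.5| ≥ 1326) ≤ Var(S)/1326² = 17926.4/1758276 = 0.0102.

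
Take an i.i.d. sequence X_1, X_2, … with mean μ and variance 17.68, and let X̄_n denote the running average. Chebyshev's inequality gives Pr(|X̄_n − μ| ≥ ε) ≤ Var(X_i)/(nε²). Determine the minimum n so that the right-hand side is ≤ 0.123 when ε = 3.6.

12

Require 17.68/(n·3.6²) ≤ 0.123, i.e. n ≥ 17.68/(0.123·3.6²) = 11.091.
The smallest integer n is 12.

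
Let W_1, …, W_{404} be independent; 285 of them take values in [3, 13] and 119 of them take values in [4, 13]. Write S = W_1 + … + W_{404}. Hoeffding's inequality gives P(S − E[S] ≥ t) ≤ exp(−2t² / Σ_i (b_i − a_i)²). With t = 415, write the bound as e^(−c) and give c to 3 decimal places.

9.031

Σ(b_i − a_i)² = 285·10² + 119·9² = 38139.
c = 2t² / 38139 = 2·415² / 38139 = 9.0314.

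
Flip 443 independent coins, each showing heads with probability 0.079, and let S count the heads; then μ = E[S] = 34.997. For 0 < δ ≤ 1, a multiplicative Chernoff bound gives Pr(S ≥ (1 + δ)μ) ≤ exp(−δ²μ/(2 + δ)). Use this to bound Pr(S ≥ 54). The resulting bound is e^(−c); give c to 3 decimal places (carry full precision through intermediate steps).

4.058

Write 54 = (1 + δ)μ, so δ = 54/34.997 − 1 = 0.5429894…
Then the exponent is δ²μ/(2 + δ) = (54 − μ)² / (μ·(2 + δ)) = 4.057598.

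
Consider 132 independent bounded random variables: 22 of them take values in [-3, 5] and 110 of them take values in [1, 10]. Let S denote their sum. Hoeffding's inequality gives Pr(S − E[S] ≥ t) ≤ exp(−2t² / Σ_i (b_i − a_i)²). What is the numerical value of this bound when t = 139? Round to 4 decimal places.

Σ(b_i − a_i)² = 22·8² + 110·9² = 10318.
Exponent = 2·139² / 10318 = 3.74511.
Bound = exp(−3.74511) = 0.02363.

0.0236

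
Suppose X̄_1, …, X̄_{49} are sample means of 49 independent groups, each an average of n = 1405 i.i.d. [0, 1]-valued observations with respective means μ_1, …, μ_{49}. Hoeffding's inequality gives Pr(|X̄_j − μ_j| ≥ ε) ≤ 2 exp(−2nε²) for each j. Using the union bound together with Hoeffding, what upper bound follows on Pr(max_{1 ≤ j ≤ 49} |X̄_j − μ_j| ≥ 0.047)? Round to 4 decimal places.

0.1974

Per-experiment Hoeffding bound: 2·exp(−2·1405·0.047²) = 2·exp(−6.20729) = 0.0040294.
Union bound over 49 events: 49·0.0040294 = 0.19744.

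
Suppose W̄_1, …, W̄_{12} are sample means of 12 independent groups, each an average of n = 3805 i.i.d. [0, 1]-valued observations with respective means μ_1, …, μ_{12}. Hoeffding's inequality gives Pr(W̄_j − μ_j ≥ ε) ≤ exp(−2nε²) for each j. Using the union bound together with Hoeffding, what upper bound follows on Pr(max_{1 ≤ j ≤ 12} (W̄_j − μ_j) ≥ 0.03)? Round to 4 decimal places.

0.0127

Per-experiment Hoeffding bound: exp(−2·3805·0.03²) = exp(−6.84900) = 0.0010605.
Union bound over 12 events: 12·0.0010605 = 0.01273.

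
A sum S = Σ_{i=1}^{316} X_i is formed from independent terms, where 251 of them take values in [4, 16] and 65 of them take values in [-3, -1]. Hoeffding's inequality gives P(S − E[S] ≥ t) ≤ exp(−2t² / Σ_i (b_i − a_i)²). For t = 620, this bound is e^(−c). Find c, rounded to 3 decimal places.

21.119

Σ(b_i − a_i)² = 251·12² + 65·2² = 36404.
c = 2t² / 36404 = 2·620² / 36404 = 21.1186.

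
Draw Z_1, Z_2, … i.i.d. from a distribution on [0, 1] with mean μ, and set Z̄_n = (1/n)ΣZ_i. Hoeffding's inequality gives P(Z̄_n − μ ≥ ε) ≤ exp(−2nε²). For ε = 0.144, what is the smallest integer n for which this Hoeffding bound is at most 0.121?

Require exp(−2nε²) ≤ 0.121, i.e. 2nε² ≥ ln(1/0.121) = 2.111965.
So n ≥ 2.111965 / (2·0.144²) = 50.925.
The smallest integer n is 51.

51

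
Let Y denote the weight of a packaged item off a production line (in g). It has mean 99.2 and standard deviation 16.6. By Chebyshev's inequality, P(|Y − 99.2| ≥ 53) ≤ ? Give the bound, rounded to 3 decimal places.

0.098

Chebyshev: P(|Y − μ| ≥ t) ≤ Var(Y)/t².
Var(Y) = σ² = 16.6² = 275.56.
Bound = 275.56 / 2809 = 0.0981.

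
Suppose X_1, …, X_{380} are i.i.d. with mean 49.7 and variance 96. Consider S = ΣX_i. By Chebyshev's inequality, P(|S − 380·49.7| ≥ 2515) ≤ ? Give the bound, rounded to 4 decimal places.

0.0058

Var(S) = n·Var(X_i) = 380·96 = 36480.
Chebyshev: P(|S − 380·49.7| ≥ 2515) ≤ Var(S)/2515² = 36480/6325225 = 0.0058.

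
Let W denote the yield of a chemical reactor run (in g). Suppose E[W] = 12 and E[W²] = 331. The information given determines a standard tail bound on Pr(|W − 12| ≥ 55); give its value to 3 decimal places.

0.062

The first two moments determine the variance, so Chebyshev's inequality is the sharpest standard bound available.
Var(W) = E[W²] − (E[W])² = 331 − 144 = 187.
Chebyshev's inequality: Pr(|W − μ| ≥ t) ≤ Var(W)/t² = 187/3025 = 0.0618.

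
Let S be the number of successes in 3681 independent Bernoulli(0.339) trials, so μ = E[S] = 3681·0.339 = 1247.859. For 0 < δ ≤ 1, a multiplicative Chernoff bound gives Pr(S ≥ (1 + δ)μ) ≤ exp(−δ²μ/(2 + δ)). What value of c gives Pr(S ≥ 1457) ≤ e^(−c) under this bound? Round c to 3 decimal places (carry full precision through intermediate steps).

16.171

Write 1457 = (1 + δ)μ, so δ = 1457/1247.859 − 1 = 0.1675999…
Then the exponent is δ²μ/(2 + δ) = (1457 − μ)² / (μ·(2 + δ)) = 16.170883.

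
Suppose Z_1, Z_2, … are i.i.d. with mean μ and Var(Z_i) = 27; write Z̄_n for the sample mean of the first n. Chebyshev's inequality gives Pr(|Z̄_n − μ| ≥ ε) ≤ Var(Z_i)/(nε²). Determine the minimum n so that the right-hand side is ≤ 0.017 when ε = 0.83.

Require 27/(n·0.83²) ≤ 0.017, i.e. n ≥ 27/(0.017·0.83²) = 2305.466.
The smallest integer n is 2306.

2306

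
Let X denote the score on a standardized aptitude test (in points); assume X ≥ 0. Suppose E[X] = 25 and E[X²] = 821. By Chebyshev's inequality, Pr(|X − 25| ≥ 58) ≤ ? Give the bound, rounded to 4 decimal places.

0.0583

Var(X) = E[X²] − (E[X])² = 821 − 625 = 196.
Chebyshev's inequality: Pr(|X − μ| ≥ t) ≤ Var(X)/t² = 196/3364 = 0.0583.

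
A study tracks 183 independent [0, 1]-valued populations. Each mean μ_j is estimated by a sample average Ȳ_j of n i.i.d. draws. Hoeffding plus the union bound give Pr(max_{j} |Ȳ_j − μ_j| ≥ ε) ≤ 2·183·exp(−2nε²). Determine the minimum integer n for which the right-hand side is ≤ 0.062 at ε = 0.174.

144

Need 2·183·exp(−2nε²) ≤ 0.062, i.e. exp(−2nε²) ≤ 0.062/366.
So 2nε² ≥ ln(366/0.062) = 8.683254.
Hence n ≥ 8.683254/(2·0.174²) = 143.402.
The smallest integer n is 144.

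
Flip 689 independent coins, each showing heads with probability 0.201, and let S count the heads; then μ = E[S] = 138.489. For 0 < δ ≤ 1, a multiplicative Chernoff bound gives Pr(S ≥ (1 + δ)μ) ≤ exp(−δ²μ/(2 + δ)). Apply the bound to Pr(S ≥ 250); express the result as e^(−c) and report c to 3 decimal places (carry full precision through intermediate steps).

32.008

Write 250 = (1 + δ)μ, so δ = 250/138.489 − 1 = 0.8051975…
Then the exponent is δ²μ/(2 + δ) = (250 − μ)² / (μ·(2 + δ)) = 32.007864.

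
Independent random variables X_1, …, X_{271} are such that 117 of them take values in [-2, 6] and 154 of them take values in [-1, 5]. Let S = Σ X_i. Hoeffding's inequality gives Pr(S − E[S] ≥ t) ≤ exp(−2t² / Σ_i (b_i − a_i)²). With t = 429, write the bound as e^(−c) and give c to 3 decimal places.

Σ(b_i − a_i)² = 117·8² + 154·6² = 13032.
c = 2t² / 13032 = 2·429² / 13032 = 28.2445.

28.244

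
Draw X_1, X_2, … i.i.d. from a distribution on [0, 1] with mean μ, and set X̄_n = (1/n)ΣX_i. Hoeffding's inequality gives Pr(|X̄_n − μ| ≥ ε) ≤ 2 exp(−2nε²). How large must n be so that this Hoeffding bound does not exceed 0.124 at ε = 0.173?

Require 2·exp(−2nε²) ≤ 0.124, i.e. 2nε² ≥ ln(2/0.124) = 2.780621.
So n ≥ 2.780621 / (2·0.173²) = 46.454.
The smallest integer n is 47.

47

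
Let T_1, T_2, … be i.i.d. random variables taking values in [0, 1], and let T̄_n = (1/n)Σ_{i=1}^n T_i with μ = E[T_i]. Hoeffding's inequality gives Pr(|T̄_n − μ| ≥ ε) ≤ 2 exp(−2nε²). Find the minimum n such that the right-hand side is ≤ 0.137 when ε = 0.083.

195

Require 2·exp(−2nε²) ≤ 0.137, i.e. 2nε² ≥ ln(2/0.137) = 2.680922.
So n ≥ 2.680922 / (2·0.083²) = 194.580.
The smallest integer n is 195.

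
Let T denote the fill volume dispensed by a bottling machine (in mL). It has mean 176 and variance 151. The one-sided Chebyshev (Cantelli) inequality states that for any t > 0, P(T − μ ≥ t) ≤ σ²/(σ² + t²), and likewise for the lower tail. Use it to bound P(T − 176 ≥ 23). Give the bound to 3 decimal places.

Here σ² = 151 and t = 23, so σ² + t² = 680.
Cantelli's bound: 151/680 = 0.2221.

0.222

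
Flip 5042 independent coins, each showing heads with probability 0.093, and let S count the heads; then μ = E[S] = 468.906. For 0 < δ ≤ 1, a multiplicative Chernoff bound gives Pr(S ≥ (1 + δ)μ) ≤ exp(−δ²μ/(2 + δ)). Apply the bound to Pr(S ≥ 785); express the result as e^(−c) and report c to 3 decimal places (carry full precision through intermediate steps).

79.683

Write 785 = (1 + δ)μ, so δ = 785/468.906 − 1 = 0.6741095…
Then the exponent is δ²μ/(2 + δ) = (785 − μ)² / (μ·(2 + δ)) = 79.683339.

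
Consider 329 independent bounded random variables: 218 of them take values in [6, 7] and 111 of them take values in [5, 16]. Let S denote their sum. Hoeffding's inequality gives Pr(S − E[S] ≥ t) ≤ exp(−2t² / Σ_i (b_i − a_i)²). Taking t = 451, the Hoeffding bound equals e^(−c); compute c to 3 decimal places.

29.805

Σ(b_i − a_i)² = 218·1² + 111·11² = 13649.
c = 2t² / 13649 = 2·451² / 13649 = 29.8045.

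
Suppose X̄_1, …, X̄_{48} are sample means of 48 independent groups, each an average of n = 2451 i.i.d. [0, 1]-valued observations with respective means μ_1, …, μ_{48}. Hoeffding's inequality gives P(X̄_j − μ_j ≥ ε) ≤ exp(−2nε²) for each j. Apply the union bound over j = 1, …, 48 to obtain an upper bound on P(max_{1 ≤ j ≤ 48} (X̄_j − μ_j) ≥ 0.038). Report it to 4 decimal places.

Per-experiment Hoeffding bound: exp(−2·2451·0.038²) = exp(−7.07849) = 0.00084305.
Union bound over 48 events: 48·0.00084305 = 0.04047.

0.0405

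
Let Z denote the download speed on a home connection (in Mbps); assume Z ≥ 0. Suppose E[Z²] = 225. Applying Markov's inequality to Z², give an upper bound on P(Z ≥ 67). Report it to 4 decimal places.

0.0501

Since Z ≥ 0, the event {Z ≥ 67} is the same as {Z² ≥ 4489}.
Markov's inequality applied to Z² gives P(Z² ≥ 4489) ≤ E[Z²]/4489 = 225/4489 = 0.0501.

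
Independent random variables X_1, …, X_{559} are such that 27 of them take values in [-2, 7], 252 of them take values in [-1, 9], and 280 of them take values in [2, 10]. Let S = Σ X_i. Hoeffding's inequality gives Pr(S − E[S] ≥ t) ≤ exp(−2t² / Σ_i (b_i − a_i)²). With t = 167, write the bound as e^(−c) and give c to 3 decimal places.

1.231

Σ(b_i − a_i)² = 27·9² + 252·10² + 280·8² = 45307.
c = 2t² / 45307 = 2·167² / 45307 = 1.2311.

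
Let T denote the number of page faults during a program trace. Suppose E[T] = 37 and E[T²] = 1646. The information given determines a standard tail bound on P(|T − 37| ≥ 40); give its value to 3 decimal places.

0.173

The first two moments determine the variance, so Chebyshev's inequality is the sharpest standard bound available.
Var(T) = E[T²] − (E[T])² = 1646 − 1369 = 277.
Chebyshev's inequality: P(|T − μ| ≥ t) ≤ Var(T)/t² = 277/1600 = 0.1731.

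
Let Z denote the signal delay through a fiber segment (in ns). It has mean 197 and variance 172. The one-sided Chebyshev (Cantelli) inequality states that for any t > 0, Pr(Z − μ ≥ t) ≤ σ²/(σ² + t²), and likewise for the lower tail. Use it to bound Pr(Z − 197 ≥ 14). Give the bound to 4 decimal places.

Here σ² = 172 and t = 14, so σ² + t² = 368.
Cantelli's bound: 172/368 = 0.4674.

0.4674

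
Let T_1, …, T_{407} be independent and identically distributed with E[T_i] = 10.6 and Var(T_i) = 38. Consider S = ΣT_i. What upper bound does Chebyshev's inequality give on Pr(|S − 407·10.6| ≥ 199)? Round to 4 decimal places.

Var(S) = n·Var(T_i) = 407·38 = 15466.
Chebyshev: Pr(|S − 407·10.6| ≥ 199) ≤ Var(S)/199² = 15466/39601 = 0.3905.

0.3905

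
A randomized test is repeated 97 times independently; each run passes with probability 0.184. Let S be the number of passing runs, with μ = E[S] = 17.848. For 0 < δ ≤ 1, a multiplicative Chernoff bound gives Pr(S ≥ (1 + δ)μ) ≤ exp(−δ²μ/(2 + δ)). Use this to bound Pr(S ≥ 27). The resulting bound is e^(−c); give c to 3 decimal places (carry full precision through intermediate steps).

1.868

Write 27 = (1 + δ)μ, so δ = 27/17.848 − 1 = 0.5127745…
Then the exponent is δ²μ/(2 + δ) = (27 − μ)² / (μ·(2 + δ)) = 1.867622.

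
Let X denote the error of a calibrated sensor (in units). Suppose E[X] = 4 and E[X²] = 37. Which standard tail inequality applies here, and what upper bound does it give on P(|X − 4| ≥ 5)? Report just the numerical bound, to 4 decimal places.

0.8400

The first two moments determine the variance, so Chebyshev's inequality is the sharpest standard bound available.
Var(X) = E[X²] − (E[X])² = 37 − 16 = 21.
Chebyshev's inequality: P(|X − μ| ≥ t) ≤ Var(X)/t² = 21/25 = 0.8400.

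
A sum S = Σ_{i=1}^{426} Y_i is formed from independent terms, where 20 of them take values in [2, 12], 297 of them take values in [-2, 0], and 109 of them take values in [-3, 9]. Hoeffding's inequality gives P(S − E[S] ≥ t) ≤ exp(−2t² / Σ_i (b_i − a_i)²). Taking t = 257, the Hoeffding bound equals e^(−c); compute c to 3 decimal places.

6.995

Σ(b_i − a_i)² = 20·10² + 297·2² + 109·12² = 18884.
c = 2t² / 18884 = 2·257² / 18884 = 6.9952.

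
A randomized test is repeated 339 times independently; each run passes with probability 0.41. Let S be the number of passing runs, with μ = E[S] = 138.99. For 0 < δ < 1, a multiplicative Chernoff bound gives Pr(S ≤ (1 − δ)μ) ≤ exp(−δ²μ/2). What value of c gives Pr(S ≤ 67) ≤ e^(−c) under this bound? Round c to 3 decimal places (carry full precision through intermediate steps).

Write 67 = (1 − δ)μ, so δ = 1 − 67/138.99 = 0.5179509…
Then the exponent is δ²μ/2 = (μ − 67)²/(2μ) = 18.643644.

18.644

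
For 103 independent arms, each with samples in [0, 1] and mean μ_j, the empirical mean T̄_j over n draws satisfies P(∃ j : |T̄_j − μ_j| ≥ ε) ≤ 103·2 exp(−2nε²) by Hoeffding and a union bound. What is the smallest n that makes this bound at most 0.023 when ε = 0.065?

1077

Need 2·103·exp(−2nε²) ≤ 0.023, i.e. exp(−2nε²) ≤ 0.023/206.
So 2nε² ≥ ln(206/0.023) = 9.100137.
Hence n ≥ 9.100137/(2·0.065²) = 1076.939.
The smallest integer n is 1077.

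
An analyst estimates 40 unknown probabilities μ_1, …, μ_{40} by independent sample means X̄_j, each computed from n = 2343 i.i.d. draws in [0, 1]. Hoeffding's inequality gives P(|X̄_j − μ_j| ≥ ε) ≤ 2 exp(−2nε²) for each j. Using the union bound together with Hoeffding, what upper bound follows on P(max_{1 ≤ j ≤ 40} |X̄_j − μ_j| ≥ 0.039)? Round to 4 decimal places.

0.0642

Per-experiment Hoeffding bound: 2·exp(−2·2343·0.039²) = 2·exp(−7.12741) = 0.0016056.
Union bound over 40 events: 40·0.0016056 = 0.06422.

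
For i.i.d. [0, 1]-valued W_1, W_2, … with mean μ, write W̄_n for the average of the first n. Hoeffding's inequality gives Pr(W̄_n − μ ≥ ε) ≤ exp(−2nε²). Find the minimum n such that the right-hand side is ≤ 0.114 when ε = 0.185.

Require exp(−2nε²) ≤ 0.114, i.e. 2nε² ≥ ln(1/0.114) = 2.171557.
So n ≥ 2.171557 / (2·0.185²) = 31.725.
The smallest integer n is 32.

32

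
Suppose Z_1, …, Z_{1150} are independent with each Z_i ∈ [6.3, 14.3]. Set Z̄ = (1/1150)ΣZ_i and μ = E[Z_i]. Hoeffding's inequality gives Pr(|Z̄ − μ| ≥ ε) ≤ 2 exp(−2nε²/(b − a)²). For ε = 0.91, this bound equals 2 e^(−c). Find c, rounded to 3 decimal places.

29.760

c = 2nε²/(b − a)² = 2·1150·0.91² / 8² = 29.7598.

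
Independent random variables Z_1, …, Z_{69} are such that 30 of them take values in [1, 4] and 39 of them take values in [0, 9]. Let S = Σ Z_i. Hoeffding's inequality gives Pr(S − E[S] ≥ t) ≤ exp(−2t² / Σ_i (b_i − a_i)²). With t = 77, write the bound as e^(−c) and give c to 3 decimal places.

3.458

Σ(b_i − a_i)² = 30·3² + 39·9² = 3429.
c = 2t² / 3429 = 2·77² / 3429 = 3.4582.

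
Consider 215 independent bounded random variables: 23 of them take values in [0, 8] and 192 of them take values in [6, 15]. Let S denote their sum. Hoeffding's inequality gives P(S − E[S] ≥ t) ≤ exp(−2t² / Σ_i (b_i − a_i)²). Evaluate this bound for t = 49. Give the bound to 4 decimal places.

Σ(b_i − a_i)² = 23·8² + 192·9² = 17024.
Exponent = 2·49² / 17024 = 0.28207.
Bound = exp(−0.28207) = 0.75422.

0.7542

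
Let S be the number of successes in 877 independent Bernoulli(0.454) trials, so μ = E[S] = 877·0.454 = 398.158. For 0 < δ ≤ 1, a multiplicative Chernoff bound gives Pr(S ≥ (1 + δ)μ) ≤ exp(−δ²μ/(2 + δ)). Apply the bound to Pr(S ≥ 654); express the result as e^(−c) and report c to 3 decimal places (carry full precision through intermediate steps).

Write 654 = (1 + δ)μ, so δ = 654/398.158 − 1 = 0.642564…
Then the exponent is δ²μ/(2 + δ) = (654 − μ)² / (μ·(2 + δ)) = 62.210361.

62.210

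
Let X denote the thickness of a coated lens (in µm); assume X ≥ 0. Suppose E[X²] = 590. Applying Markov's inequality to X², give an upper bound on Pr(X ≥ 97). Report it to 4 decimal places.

0.0627

Since X ≥ 0, the event {X ≥ 97} is the same as {X² ≥ 9409}.
Markov's inequality applied to X² gives Pr(X² ≥ 9409) ≤ E[X²]/9409 = 590/9409 = 0.0627.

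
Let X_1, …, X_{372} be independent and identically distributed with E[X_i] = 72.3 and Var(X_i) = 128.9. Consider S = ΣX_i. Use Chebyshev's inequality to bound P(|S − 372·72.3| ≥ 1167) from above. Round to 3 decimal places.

Var(S) = n·Var(X_i) = 372·128.9 = 47950.8.
Chebyshev: P(|S − 372·72.3| ≥ 1167) ≤ Var(S)/1167² = 47950.8/1361889 = 0.0352.

0.035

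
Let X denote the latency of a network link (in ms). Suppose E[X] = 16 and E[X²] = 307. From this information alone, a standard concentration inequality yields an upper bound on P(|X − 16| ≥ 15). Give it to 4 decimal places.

The first two moments determine the variance, so Chebyshev's inequality is the sharpest standard bound available.
Var(X) = E[X²] − (E[X])² = 307 − 256 = 51.
Chebyshev's inequality: P(|X − μ| ≥ t) ≤ Var(X)/t² = 51/225 = 0.2267.

0.2267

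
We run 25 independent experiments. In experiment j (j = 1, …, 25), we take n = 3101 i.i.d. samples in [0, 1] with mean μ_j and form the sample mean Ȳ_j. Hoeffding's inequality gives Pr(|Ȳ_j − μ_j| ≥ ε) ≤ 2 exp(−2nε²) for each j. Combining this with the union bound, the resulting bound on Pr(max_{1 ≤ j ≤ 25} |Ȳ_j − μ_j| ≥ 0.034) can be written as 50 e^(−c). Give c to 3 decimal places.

7.170

Union bound over the 25 events: Pr(max_{1 ≤ j ≤ 25} |Ȳ_j − μ_j| ≥ 0.034) ≤ 25·2·exp(−2nε²) = 50 exp(−2·3101·0.034²).
So c = 2·3101·0.034² = 7.1695.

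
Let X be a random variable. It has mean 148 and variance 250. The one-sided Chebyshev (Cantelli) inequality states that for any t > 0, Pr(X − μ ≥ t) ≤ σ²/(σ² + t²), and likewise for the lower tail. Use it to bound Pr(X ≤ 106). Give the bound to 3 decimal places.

Here σ² = 250 and t = 42, so σ² + t² = 2014.
Cantelli's bound: 250/2014 = 0.1241.

0.124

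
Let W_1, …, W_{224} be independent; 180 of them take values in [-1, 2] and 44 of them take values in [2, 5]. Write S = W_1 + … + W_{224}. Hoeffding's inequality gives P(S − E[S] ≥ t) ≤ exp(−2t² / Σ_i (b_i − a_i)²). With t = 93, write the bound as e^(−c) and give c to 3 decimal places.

8.580

Σ(b_i − a_i)² = 180·3² + 44·3² = 2016.
c = 2t² / 2016 = 2·93² / 2016 = 8.5804.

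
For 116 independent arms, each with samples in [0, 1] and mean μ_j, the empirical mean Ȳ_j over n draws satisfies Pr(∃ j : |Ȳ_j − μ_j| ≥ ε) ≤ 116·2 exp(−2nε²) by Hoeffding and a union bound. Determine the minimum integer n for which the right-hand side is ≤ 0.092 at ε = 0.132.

225

Need 2·116·exp(−2nε²) ≤ 0.092, i.e. exp(−2nε²) ≤ 0.092/232.
So 2nε² ≥ ln(232/0.092) = 7.832704.
Hence n ≥ 7.832704/(2·0.132²) = 224.768.
The smallest integer n is 225.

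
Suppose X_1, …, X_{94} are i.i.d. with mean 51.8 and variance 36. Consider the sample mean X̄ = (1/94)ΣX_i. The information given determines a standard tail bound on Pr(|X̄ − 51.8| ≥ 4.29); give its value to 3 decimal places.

With mean and variance of each term known, Chebyshev's inequality bounds the deviation of the sum (or sample mean).
Var(X̄) = Var(X_i)/n = 36/94 = 0.38298.
Chebyshev: Pr(|X̄ − 51.8| ≥ 4.29) ≤ Var(X̄)/(4.29)² = 36/(94·4.29²) = 0.0208.

0.021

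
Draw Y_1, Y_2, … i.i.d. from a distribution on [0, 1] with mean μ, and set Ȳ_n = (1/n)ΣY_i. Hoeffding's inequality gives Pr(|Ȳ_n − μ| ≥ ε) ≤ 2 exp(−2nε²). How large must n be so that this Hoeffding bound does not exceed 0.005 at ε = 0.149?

135

Require 2·exp(−2nε²) ≤ 0.005, i.e. 2nε² ≥ ln(2/0.005) = 5.991465.
So n ≥ 5.991465 / (2·0.149²) = 134.937.
The smallest integer n is 135.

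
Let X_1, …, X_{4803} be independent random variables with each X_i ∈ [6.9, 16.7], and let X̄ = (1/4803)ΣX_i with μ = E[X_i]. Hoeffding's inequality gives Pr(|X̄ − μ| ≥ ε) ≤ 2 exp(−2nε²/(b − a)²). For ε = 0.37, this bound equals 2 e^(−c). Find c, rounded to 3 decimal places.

c = 2nε²/(b − a)² = 2·4803·0.37² / 9.8² = 13.6929.

13.693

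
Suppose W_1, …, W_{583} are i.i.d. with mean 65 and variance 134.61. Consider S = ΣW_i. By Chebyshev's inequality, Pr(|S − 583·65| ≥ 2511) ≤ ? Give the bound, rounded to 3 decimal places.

0.012

Var(S) = n·Var(W_i) = 583·134.61 = 78477.63.
Chebyshev: Pr(|S − 583·65| ≥ 2511) ≤ Var(S)/2511² = 78477.63/6305121 = 0.0124.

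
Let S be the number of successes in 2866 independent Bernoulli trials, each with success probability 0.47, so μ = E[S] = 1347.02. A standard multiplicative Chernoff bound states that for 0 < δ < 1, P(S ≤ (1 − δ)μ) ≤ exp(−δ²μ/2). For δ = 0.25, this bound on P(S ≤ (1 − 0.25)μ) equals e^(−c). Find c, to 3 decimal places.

42.094

c = δ²μ/2 = 0.25²·1347.02/2 = 42.0944.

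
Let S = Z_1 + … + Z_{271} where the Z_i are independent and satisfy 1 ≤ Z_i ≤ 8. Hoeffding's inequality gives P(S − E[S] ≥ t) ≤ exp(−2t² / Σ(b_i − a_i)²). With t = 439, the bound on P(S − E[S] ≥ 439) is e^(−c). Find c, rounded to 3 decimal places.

Σ(b_i − a_i)² = 271·(7)² = 13279.
c = 2t²/13279 = 2·439²/13279 = 29.0264.

29.026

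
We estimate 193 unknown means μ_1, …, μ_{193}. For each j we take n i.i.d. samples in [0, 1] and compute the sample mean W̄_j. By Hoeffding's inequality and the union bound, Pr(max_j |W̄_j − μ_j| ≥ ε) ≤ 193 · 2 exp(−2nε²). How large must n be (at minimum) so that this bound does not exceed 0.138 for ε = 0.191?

Need 2·193·exp(−2nε²) ≤ 0.138, i.e. exp(−2nε²) ≤ 0.138/386.
So 2nε² ≥ ln(386/0.138) = 7.936339.
Hence n ≥ 7.936339/(2·0.191²) = 108.774.
The smallest integer n is 109.

109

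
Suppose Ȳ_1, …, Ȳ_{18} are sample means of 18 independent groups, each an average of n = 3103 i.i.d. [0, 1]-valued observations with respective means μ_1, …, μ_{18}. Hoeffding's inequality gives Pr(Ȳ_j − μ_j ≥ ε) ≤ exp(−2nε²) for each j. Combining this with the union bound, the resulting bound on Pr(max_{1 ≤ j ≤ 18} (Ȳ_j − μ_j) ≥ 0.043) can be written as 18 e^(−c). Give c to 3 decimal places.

11.475

Union bound over the 18 events: Pr(max_{1 ≤ j ≤ 18} (Ȳ_j − μ_j) ≥ 0.043) ≤ 18·exp(−2nε²) = 18 exp(−2·3103·0.043²).
So c = 2·3103·0.043² = 11.4749.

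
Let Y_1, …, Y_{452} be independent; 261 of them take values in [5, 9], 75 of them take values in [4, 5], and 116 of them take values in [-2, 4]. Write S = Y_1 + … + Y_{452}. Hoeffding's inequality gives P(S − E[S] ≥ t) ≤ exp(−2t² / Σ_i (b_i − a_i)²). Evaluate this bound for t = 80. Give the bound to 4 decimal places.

Σ(b_i − a_i)² = 261·4² + 75·1² + 116·6² = 8427.
Exponent = 2·80² / 8427 = 1.51893.
Bound = exp(−1.51893) = 0.21895.

0.2189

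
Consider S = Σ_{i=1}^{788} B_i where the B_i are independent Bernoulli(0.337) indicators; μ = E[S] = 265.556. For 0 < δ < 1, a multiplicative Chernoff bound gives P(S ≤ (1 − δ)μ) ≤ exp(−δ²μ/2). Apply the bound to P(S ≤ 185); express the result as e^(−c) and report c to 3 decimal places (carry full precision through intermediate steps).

Write 185 = (1 − δ)μ, so δ = 1 − 185/265.556 = 0.3033484…
Then the exponent is δ²μ/2 = (μ − 185)²/(2μ) = 12.218269.

12.218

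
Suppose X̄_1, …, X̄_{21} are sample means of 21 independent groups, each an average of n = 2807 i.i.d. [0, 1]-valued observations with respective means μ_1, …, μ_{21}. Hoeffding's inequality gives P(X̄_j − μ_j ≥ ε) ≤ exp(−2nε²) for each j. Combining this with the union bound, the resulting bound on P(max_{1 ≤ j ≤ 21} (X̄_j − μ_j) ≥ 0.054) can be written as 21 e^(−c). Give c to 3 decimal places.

Union bound over the 21 events: P(max_{1 ≤ j ≤ 21} (X̄_j − μ_j) ≥ 0.054) ≤ 21·exp(−2nε²) = 21 exp(−2·2807·0.054²).
So c = 2·2807·0.054² = 16.3704.

16.370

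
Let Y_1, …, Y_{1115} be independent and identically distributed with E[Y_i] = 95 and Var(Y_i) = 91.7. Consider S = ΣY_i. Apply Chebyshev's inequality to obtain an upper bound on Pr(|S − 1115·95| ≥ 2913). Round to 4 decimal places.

Var(S) = n·Var(Y_i) = 1115·91.7 = 102245.5.
Chebyshev: Pr(|S − 1115·95| ≥ 2913) ≤ Var(S)/2913² = 102245.5/8485569 = 0.0120.

0.0120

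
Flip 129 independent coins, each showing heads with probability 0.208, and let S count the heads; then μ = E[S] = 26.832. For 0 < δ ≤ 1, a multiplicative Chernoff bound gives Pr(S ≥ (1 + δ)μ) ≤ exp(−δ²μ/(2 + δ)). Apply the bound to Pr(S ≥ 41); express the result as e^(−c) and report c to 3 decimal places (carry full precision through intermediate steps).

2.959

Write 41 = (1 + δ)μ, so δ = 41/26.832 − 1 = 0.5280262…
Then the exponent is δ²μ/(2 + δ) = (41 − μ)² / (μ·(2 + δ)) = 2.959256.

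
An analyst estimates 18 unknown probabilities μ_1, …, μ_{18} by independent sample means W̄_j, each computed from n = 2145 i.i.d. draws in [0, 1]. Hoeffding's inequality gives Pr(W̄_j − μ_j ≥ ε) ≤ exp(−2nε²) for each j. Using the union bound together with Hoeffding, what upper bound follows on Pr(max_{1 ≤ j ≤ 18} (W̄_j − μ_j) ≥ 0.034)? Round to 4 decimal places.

Per-experiment Hoeffding bound: exp(−2·2145·0.034²) = exp(−4.95924) = 0.0070183.
Union bound over 18 events: 18·0.0070183 = 0.12633.

0.1263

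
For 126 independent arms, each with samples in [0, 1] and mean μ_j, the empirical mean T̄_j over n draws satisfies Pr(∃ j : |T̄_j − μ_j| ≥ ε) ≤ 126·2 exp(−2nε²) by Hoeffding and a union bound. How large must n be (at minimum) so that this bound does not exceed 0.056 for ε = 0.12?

293

Need 2·126·exp(−2nε²) ≤ 0.056, i.e. exp(−2nε²) ≤ 0.056/252.
So 2nε² ≥ ln(252/0.056) = 8.411833.
Hence n ≥ 8.411833/(2·0.12²) = 292.078.
The smallest integer n is 293.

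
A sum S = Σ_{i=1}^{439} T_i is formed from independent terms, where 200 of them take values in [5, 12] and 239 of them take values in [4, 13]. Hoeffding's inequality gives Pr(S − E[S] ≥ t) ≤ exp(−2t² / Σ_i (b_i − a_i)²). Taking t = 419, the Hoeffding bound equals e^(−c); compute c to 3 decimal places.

Σ(b_i − a_i)² = 200·7² + 239·9² = 29159.
c = 2t² / 29159 = 2·419² / 29159 = 12.0416.

12.042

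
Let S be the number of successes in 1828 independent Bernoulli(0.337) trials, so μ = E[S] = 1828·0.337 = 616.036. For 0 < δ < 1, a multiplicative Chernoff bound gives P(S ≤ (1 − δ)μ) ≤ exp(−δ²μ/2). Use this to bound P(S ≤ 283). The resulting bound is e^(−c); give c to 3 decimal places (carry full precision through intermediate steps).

Write 283 = (1 − δ)μ, so δ = 1 − 283/616.036 = 0.5406113…
Then the exponent is δ²μ/2 = (μ − 283)²/(2μ) = 90.021506.

90.022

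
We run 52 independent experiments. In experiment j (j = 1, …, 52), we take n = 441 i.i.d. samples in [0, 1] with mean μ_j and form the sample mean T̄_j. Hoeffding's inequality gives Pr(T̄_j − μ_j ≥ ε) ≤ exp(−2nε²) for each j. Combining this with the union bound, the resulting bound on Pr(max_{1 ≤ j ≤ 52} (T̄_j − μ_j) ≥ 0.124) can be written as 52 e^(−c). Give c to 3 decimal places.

13.562

Union bound over the 52 events: Pr(max_{1 ≤ j ≤ 52} (T̄_j − μ_j) ≥ 0.124) ≤ 52·exp(−2nε²) = 52 exp(−2·441·0.124²).
So c = 2·441·0.124² = 13.5616.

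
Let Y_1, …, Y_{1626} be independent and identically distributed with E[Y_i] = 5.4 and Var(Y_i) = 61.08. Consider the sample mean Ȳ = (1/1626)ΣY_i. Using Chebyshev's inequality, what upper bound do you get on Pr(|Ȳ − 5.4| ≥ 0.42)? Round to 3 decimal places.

Var(Ȳ) = Var(Y_i)/n = 61.08/1626 = 0.037565.
Chebyshev: Pr(|Ȳ − 5.4| ≥ 0.42) ≤ Var(Ȳ)/(0.42)² = 61.08/(1626·0.42²) = 0.2130.

0.213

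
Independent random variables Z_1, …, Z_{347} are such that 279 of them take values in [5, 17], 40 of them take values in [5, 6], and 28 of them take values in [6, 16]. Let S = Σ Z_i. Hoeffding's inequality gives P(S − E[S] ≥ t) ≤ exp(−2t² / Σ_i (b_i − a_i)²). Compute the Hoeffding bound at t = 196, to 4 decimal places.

0.1676

Σ(b_i − a_i)² = 279·12² + 40·1² + 28·10² = 43016.
Exponent = 2·196² / 43016 = 1.78613.
Bound = exp(−1.78613) = 0.16761.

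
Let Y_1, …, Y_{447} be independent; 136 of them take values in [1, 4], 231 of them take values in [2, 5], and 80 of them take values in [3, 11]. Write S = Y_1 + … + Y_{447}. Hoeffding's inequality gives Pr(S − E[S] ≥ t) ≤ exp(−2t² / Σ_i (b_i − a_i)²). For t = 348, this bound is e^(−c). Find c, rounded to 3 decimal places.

Σ(b_i − a_i)² = 136·3² + 231·3² + 80·8² = 8423.
c = 2t² / 8423 = 2·348² / 8423 = 28.7556.

28.756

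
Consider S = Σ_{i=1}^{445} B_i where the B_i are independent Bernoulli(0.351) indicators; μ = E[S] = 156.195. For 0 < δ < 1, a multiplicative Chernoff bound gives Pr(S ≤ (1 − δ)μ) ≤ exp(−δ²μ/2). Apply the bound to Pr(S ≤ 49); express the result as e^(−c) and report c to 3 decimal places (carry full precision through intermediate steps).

Write 49 = (1 − δ)μ, so δ = 1 − 49/156.195 = 0.6862896…
Then the exponent is δ²μ/2 = (μ − 49)²/(2μ) = 36.783405.

36.783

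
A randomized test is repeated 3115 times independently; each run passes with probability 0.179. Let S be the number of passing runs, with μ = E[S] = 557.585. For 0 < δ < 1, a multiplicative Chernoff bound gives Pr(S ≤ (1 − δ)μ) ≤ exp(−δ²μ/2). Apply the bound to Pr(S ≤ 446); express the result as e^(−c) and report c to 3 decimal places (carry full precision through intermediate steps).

11.165

Write 446 = (1 − δ)μ, so δ = 1 − 446/557.585 = 0.200122…
Then the exponent is δ²μ/2 = (μ − 446)²/(2μ) = 11.165304.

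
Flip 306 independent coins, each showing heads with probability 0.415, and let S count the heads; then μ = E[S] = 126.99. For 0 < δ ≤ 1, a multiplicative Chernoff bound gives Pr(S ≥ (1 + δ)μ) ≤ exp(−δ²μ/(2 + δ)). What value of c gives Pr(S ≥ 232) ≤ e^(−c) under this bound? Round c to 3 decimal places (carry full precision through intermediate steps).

Write 232 = (1 + δ)μ, so δ = 232/126.99 − 1 = 0.8269155…
Then the exponent is δ²μ/(2 + δ) = (232 − μ)² / (μ·(2 + δ)) = 30.717012.

30.717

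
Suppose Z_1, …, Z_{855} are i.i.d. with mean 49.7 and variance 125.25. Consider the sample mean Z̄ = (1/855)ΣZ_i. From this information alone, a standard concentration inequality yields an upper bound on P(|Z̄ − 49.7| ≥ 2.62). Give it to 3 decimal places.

0.021

With mean and variance of each term known, Chebyshev's inequality bounds the deviation of the sum (or sample mean).
Var(Z̄) = Var(Z_i)/n = 125.25/855 = 0.14649.
Chebyshev: P(|Z̄ − 49.7| ≥ 2.62) ≤ Var(Z̄)/(2.62)² = 125.25/(855·2.62²) = 0.0213.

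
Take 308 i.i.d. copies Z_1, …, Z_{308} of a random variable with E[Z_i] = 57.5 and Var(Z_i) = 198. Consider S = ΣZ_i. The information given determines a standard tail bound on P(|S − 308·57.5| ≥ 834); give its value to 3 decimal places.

0.088

With mean and variance of each term known, Chebyshev's inequality bounds the deviation of the sum (or sample mean).
Var(S) = n·Var(Z_i) = 308·198 = 60984.
Chebyshev: P(|S − 308·57.5| ≥ 834) ≤ Var(S)/834² = 60984/695556 = 0.0877.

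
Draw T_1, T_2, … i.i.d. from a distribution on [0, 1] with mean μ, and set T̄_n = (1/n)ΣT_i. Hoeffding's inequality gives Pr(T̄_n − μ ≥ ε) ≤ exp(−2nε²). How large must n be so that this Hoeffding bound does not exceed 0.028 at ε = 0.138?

Require exp(−2nε²) ≤ 0.028, i.e. 2nε² ≥ ln(1/0.028) = 3.575551.
So n ≥ 3.575551 / (2·0.138²) = 93.876.
The smallest integer n is 94.

94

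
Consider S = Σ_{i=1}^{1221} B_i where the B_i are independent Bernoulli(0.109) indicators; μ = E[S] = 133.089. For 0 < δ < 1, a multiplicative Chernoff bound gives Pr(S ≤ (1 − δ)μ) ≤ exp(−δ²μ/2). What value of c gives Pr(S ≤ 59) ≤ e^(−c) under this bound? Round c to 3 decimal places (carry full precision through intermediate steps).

20.622

Write 59 = (1 − δ)μ, so δ = 1 − 59/133.089 = 0.5566876…
Then the exponent is δ²μ/2 = (μ − 59)²/(2μ) = 20.622215.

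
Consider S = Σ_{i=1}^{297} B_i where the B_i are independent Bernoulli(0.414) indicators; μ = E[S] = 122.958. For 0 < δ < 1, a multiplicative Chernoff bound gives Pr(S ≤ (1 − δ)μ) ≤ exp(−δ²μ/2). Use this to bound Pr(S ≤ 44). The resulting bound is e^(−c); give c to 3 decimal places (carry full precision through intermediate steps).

25.352

Write 44 = (1 − δ)μ, so δ = 1 − 44/122.958 = 0.6421542…
Then the exponent is δ²μ/2 = (μ − 44)²/(2μ) = 25.351607.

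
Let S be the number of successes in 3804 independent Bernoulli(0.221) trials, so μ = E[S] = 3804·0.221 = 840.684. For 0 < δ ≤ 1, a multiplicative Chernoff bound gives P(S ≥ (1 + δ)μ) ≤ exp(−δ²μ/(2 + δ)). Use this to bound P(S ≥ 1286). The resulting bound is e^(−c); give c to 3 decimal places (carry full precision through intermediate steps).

93.247

Write 1286 = (1 + δ)μ, so δ = 1286/840.684 − 1 = 0.5297068…
Then the exponent is δ²μ/(2 + δ) = (1286 − μ)² / (μ·(2 + δ)) = 93.246735.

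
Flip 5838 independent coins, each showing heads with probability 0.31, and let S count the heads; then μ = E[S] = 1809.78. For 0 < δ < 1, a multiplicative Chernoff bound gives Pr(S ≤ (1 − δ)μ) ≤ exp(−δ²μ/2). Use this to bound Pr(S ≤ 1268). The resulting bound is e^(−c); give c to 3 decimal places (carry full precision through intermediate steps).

Write 1268 = (1 − δ)μ, so δ = 1 − 1268/1809.78 = 0.2993624…
Then the exponent is δ²μ/2 = (μ − 1268)²/(2μ) = 81.094268.

81.094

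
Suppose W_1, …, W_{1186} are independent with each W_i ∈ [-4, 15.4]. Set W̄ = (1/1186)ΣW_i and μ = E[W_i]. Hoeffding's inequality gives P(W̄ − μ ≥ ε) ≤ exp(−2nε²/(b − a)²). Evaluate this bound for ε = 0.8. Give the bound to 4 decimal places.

Exponent: 2nε²/(b − a)² = 2·1186·0.8² / 19.4² = 4.03358.
Bound = exp(−4.03358) = 0.01771.

0.0177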